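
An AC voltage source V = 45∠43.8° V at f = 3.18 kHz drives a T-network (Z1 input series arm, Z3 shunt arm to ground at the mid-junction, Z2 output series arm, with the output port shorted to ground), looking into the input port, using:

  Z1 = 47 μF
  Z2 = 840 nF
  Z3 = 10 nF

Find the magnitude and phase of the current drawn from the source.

Step 1 — Angular frequency: ω = 2π·f = 2π·3180 = 1.998e+04 rad/s.
Step 2 — Component impedances:
  Z1: Z = 1/(jωC) = -j/(ω·C) = 0 - j1.065 Ω
  Z2: Z = 1/(jωC) = -j/(ω·C) = 0 - j59.58 Ω
  Z3: Z = 1/(jωC) = -j/(ω·C) = 0 - j5005 Ω
Step 3 — With the output port shorted to ground, the output series arm Z2 runs from the junction to ground; the shunt arm Z3 also runs from the junction to ground. They appear in parallel: Z3 || Z2 = 0 - j58.88 Ω.
Step 4 — Series with input arm Z1: Z_in = Z1 + (Z3 || Z2) = 0 - j59.95 Ω = 59.95∠-90.0° Ω.
Step 5 — Source phasor: V = 45∠43.8° V = 32.48 + j31.15 V.
Step 6 — Ohm's law: I = V / Z_total = (32.48 + j31.15) / (0 - j59.95) = -0.5196 + j0.5418 A.
Step 7 — Convert to polar: |I| = 0.7507 A, ∠I = 133.8°.

I = 0.7507∠133.8° A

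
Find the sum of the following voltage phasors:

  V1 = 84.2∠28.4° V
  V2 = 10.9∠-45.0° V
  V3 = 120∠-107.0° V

Step 1 — Convert each phasor to rectangular form:
  V1 = 84.2·(cos(28.4°) + j·sin(28.4°)) = 74.07 + j40.05 V
  V2 = 10.9·(cos(-45.0°) + j·sin(-45.0°)) = 7.707 - j7.707 V
  V3 = 120·(cos(-107.0°) + j·sin(-107.0°)) = -35.08 - j114.8 V
Step 2 — Sum components: V_total = 46.69 - j82.42 V.
Step 3 — Convert to polar: |V_total| = 94.72 V, ∠V_total = -60.5°.

V_total = 94.72∠-60.5° V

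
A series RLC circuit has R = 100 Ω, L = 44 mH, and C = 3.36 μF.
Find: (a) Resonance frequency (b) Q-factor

Step 1 — Resonance condition Im(Z)=0 gives ω₀ = 1/√(LC).
Step 2 — ω₀ = 1/√(0.044·3.36e-06) = 2601 rad/s.
Step 3 — f₀ = ω₀/(2π) = 413.9 Hz.
Step 4 — Series Q: Q = ω₀L/R = 2601·0.044/100 = 1.144.

(a) f₀ = 413.9 Hz  (b) Q = 1.144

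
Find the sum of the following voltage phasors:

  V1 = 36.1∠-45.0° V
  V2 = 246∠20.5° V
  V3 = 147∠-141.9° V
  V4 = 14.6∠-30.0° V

Step 1 — Convert each phasor to rectangular form:
  V1 = 36.1·(cos(-45.0°) + j·sin(-45.0°)) = 25.53 - j25.53 V
  V2 = 246·(cos(20.5°) + j·sin(20.5°)) = 230.4 + j86.15 V
  V3 = 147·(cos(-141.9°) + j·sin(-141.9°)) = -115.7 - j90.7 V
  V4 = 14.6·(cos(-30.0°) + j·sin(-30.0°)) = 12.64 - j7.3 V
Step 2 — Sum components: V_total = 152.9 - j37.38 V.
Step 3 — Convert to polar: |V_total| = 157.4 V, ∠V_total = -13.7°.

V_total = 157.4∠-13.7° V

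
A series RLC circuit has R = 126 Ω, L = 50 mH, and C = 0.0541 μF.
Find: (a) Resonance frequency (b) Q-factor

Step 1 — Resonance condition Im(Z)=0 gives ω₀ = 1/√(LC).
Step 2 — ω₀ = 1/√(0.05·5.41e-08) = 1.923e+04 rad/s.
Step 3 — f₀ = ω₀/(2π) = 3060 Hz.
Step 4 — Series Q: Q = ω₀L/R = 1.923e+04·0.05/126 = 7.63.

(a) f₀ = 3060 Hz  (b) Q = 7.63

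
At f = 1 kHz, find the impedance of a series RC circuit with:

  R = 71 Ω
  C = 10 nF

Step 1 — Angular frequency: ω = 2π·f = 2π·1000 = 6283 rad/s.
Step 2 — Component impedances:
  R: Z = R = 71 Ω
  C: Z = 1/(jωC) = -j/(ω·C) = 0 - j1.592e+04 Ω
Step 3 — Series combination: Z_total = R + C = 71 - j1.592e+04 Ω = 1.592e+04∠-89.7° Ω.

Z = 71 - j1.592e+04 Ω = 1.592e+04∠-89.7° Ω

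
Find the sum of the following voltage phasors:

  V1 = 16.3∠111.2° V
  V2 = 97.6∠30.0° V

Step 1 — Convert each phasor to rectangular form:
  V1 = 16.3·(cos(111.2°) + j·sin(111.2°)) = -5.894 + j15.2 V
  V2 = 97.6·(cos(30.0°) + j·sin(30.0°)) = 84.52 + j48.8 V
Step 2 — Sum components: V_total = 78.63 + j64 V.
Step 3 — Convert to polar: |V_total| = 101.4 V, ∠V_total = 39.1°.

V_total = 101.4∠39.1° V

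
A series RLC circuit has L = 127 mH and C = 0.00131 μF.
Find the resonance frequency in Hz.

Step 1 — Resonance condition Im(Z)=0 gives ω₀ = 1/√(LC).
Step 2 — ω₀ = 1/√(0.127·1.31e-09) = 7.753e+04 rad/s.
Step 3 — f₀ = ω₀/(2π) = 1.234e+04 Hz.

f₀ = 1.234e+04 Hz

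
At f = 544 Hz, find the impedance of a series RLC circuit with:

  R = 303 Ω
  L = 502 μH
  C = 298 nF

Step 1 — Angular frequency: ω = 2π·f = 2π·544 = 3418 rad/s.
Step 2 — Component impedances:
  R: Z = R = 303 Ω
  L: Z = jωL = j·3418·0.000502 = 0 + j1.716 Ω
  C: Z = 1/(jωC) = -j/(ω·C) = 0 - j981.8 Ω
Step 3 — Series combination: Z_total = R + L + C = 303 - j980 Ω = 1026∠-72.8° Ω.

Z = 303 - j980 Ω = 1026∠-72.8° Ω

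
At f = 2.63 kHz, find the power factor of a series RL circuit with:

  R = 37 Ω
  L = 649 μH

Step 1 — Angular frequency: ω = 2π·f = 2π·2630 = 1.652e+04 rad/s.
Step 2 — Component impedances:
  R: Z = R = 37 Ω
  L: Z = jωL = j·1.652e+04·0.000649 = 0 + j10.72 Ω
Step 3 — Series combination: Z_total = R + L = 37 + j10.72 Ω = 38.52∠16.2° Ω.
Step 4 — Power factor: PF = cos(φ) = Re(Z)/|Z| = 37/38.52 = 0.9605.
Step 5 — Type: Im(Z) = 10.72 ⇒ lagging (phase φ = 16.2°).

PF = 0.9605 (lagging, φ = 16.2°)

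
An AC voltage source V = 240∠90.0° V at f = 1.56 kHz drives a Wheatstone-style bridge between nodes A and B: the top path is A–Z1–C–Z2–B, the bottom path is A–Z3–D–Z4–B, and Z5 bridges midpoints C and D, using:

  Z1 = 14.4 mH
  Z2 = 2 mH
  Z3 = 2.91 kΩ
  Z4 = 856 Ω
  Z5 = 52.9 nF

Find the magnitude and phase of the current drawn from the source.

Step 1 — Angular frequency: ω = 2π·f = 2π·1560 = 9802 rad/s.
Step 2 — Component impedances:
  Z1: Z = jωL = j·9802·0.0144 = 0 + j141.1 Ω
  Z2: Z = jωL = j·9802·0.002 = 0 + j19.6 Ω
  Z3: Z = R = 2910 Ω
  Z4: Z = R = 856 Ω
  Z5: Z = 1/(jωC) = -j/(ω·C) = 0 - j1929 Ω
Step 3 — Bridge requires nodal analysis (the Z5 bridge couples midpoints C and D, so the two paths cannot be reduced to a simple series/parallel combination). Setting node B to ground and injecting 1 A at node A, the 3-node admittance system at A, C, D solves to V_A = Z_AB = 6.907 + j160.6 Ω = 160.7∠87.5° Ω.
Step 4 — Source phasor: V = 240∠90.0° V = 0 + j240 V.
Step 5 — Ohm's law: I = V / Z_total = (0 + j240) / (6.907 + j160.6) = 1.492 + j0.06416 A.
Step 6 — Convert to polar: |I| = 1.493 A, ∠I = 2.5°.

I = 1.493∠2.5° A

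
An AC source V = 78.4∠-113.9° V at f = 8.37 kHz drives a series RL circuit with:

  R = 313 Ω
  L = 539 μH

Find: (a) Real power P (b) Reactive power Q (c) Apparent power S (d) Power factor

Step 1 — Angular frequency: ω = 2π·f = 2π·8370 = 5.259e+04 rad/s.
Step 2 — Component impedances:
  R: Z = R = 313 Ω
  L: Z = jωL = j·5.259e+04·0.000539 = 0 + j28.35 Ω
Step 3 — Series combination: Z_total = R + L = 313 + j28.35 Ω = 314.3∠5.2° Ω.
Step 4 — Source phasor: V = 78.4∠-113.9° V = -31.76 - j71.68 V.
Step 5 — Current: I = V / Z = -0.1212 - j0.218 A = 0.2495∠-119.1° A.
Step 6 — Complex power: S = V·I* = 19.48 + j1.764 VA.
Step 7 — Real power: P = Re(S) = 19.48 W.
Step 8 — Reactive power: Q = Im(S) = 1.764 VAR.
Step 9 — Apparent power: |S| = 19.56 VA.
Step 10 — Power factor: PF = P/|S| = 0.9959 (lagging).

(a) P = 19.48 W  (b) Q = 1.764 VAR  (c) S = 19.56 VA  (d) PF = 0.9959 (lagging)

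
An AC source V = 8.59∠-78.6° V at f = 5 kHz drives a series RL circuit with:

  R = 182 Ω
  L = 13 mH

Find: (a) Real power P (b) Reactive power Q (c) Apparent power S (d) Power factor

Step 1 — Angular frequency: ω = 2π·f = 2π·5000 = 3.142e+04 rad/s.
Step 2 — Component impedances:
  R: Z = R = 182 Ω
  L: Z = jωL = j·3.142e+04·0.013 = 0 + j408.4 Ω
Step 3 — Series combination: Z_total = R + L = 182 + j408.4 Ω = 447.1∠66.0° Ω.
Step 4 — Source phasor: V = 8.59∠-78.6° V = 1.698 - j8.421 V.
Step 5 — Current: I = V / Z = -0.01566 - j0.01113 A = 0.01921∠-144.6° A.
Step 6 — Complex power: S = V·I* = 0.06717 + j0.1507 VA.
Step 7 — Real power: P = Re(S) = 0.06717 W.
Step 8 — Reactive power: Q = Im(S) = 0.1507 VAR.
Step 9 — Apparent power: |S| = 0.165 VA.
Step 10 — Power factor: PF = P/|S| = 0.407 (lagging).

(a) P = 0.06717 W  (b) Q = 0.1507 VAR  (c) S = 0.165 VA  (d) PF = 0.407 (lagging)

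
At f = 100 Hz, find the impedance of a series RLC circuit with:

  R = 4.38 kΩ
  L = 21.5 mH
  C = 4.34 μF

Step 1 — Angular frequency: ω = 2π·f = 2π·100 = 628.3 rad/s.
Step 2 — Component impedances:
  R: Z = R = 4380 Ω
  L: Z = jωL = j·628.3·0.0215 = 0 + j13.51 Ω
  C: Z = 1/(jωC) = -j/(ω·C) = 0 - j366.7 Ω
Step 3 — Series combination: Z_total = R + L + C = 4380 - j353.2 Ω = 4394∠-4.6° Ω.

Z = 4380 - j353.2 Ω = 4394∠-4.6° Ω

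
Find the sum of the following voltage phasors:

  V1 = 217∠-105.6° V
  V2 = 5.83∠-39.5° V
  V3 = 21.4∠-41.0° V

Step 1 — Convert each phasor to rectangular form:
  V1 = 217·(cos(-105.6°) + j·sin(-105.6°)) = -58.36 - j209 V
  V2 = 5.83·(cos(-39.5°) + j·sin(-39.5°)) = 4.499 - j3.708 V
  V3 = 21.4·(cos(-41.0°) + j·sin(-41.0°)) = 16.15 - j14.04 V
Step 2 — Sum components: V_total = -37.71 - j226.8 V.
Step 3 — Convert to polar: |V_total| = 229.9 V, ∠V_total = -99.4°.

V_total = 229.9∠-99.4° V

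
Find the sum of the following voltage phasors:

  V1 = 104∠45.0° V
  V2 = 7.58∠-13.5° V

Step 1 — Convert each phasor to rectangular form:
  V1 = 104·(cos(45.0°) + j·sin(45.0°)) = 73.54 + j73.54 V
  V2 = 7.58·(cos(-13.5°) + j·sin(-13.5°)) = 7.371 - j1.77 V
Step 2 — Sum components: V_total = 80.91 + j71.77 V.
Step 3 — Convert to polar: |V_total| = 108.2 V, ∠V_total = 41.6°.

V_total = 108.2∠41.6° V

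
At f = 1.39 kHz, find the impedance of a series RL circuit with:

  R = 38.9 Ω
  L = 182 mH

Step 1 — Angular frequency: ω = 2π·f = 2π·1390 = 8734 rad/s.
Step 2 — Component impedances:
  R: Z = R = 38.9 Ω
  L: Z = jωL = j·8734·0.182 = 0 + j1590 Ω
Step 3 — Series combination: Z_total = R + L = 38.9 + j1590 Ω = 1590∠88.6° Ω.

Z = 38.9 + j1590 Ω = 1590∠88.6° Ω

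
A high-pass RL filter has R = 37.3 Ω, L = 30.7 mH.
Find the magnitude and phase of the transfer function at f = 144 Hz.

Step 1 — Angular frequency: ω = 2π·144 = 904.8 rad/s.
Step 2 — Transfer function: H(jω) = jωL/(R + jωL).
Step 3 — Numerator jωL = j·27.78; denominator R + jωL = 37.3 + j27.78.
Step 4 — H = 0.3567 + j0.479.
Step 5 — Magnitude: |H| = 0.5973 (-4.5 dB); phase: φ = 53.3°.

|H| = 0.5973 (-4.5 dB), φ = 53.3°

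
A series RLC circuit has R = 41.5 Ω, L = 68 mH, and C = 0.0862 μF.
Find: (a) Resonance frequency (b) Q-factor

Step 1 — Resonance condition Im(Z)=0 gives ω₀ = 1/√(LC).
Step 2 — ω₀ = 1/√(0.068·8.62e-08) = 1.306e+04 rad/s.
Step 3 — f₀ = ω₀/(2π) = 2079 Hz.
Step 4 — Series Q: Q = ω₀L/R = 1.306e+04·0.068/41.5 = 21.4.

(a) f₀ = 2079 Hz  (b) Q = 21.4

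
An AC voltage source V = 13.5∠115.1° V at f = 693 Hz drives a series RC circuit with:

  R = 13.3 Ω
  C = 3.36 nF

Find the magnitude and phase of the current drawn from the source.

Step 1 — Angular frequency: ω = 2π·f = 2π·693 = 4354 rad/s.
Step 2 — Component impedances:
  R: Z = R = 13.3 Ω
  C: Z = 1/(jωC) = -j/(ω·C) = 0 - j6.835e+04 Ω
Step 3 — Series combination: Z_total = R + C = 13.3 - j6.835e+04 Ω = 6.835e+04∠-90.0° Ω.
Step 4 — Source phasor: V = 13.5∠115.1° V = -5.727 + j12.23 V.
Step 5 — Ohm's law: I = V / Z_total = (-5.727 + j12.23) / (13.3 - j6.835e+04) = -0.0001789 - j8.375e-05 A.
Step 6 — Convert to polar: |I| = 0.0001975 A, ∠I = -154.9°.

I = 0.0001975∠-154.9° A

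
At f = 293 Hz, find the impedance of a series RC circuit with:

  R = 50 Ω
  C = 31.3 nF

Step 1 — Angular frequency: ω = 2π·f = 2π·293 = 1841 rad/s.
Step 2 — Component impedances:
  R: Z = R = 50 Ω
  C: Z = 1/(jωC) = -j/(ω·C) = 0 - j1.735e+04 Ω
Step 3 — Series combination: Z_total = R + C = 50 - j1.735e+04 Ω = 1.735e+04∠-89.8° Ω.

Z = 50 - j1.735e+04 Ω = 1.735e+04∠-89.8° Ω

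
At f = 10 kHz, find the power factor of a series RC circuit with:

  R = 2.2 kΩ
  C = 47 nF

Step 1 — Angular frequency: ω = 2π·f = 2π·1e+04 = 6.283e+04 rad/s.
Step 2 — Component impedances:
  R: Z = R = 2200 Ω
  C: Z = 1/(jωC) = -j/(ω·C) = 0 - j338.6 Ω
Step 3 — Series combination: Z_total = R + C = 2200 - j338.6 Ω = 2226∠-8.8° Ω.
Step 4 — Power factor: PF = cos(φ) = Re(Z)/|Z| = 2200/2225.9 = 0.9884.
Step 5 — Type: Im(Z) = -338.6 ⇒ leading (phase φ = -8.8°).

PF = 0.9884 (leading, φ = -8.8°)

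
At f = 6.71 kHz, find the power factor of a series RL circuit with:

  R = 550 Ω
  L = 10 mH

Step 1 — Angular frequency: ω = 2π·f = 2π·6710 = 4.216e+04 rad/s.
Step 2 — Component impedances:
  R: Z = R = 550 Ω
  L: Z = jωL = j·4.216e+04·0.01 = 0 + j421.6 Ω
Step 3 — Series combination: Z_total = R + L = 550 + j421.6 Ω = 693∠37.5° Ω.
Step 4 — Power factor: PF = cos(φ) = Re(Z)/|Z| = 550/693 = 0.7937.
Step 5 — Type: Im(Z) = 421.6 ⇒ lagging (phase φ = 37.5°).

PF = 0.7937 (lagging, φ = 37.5°)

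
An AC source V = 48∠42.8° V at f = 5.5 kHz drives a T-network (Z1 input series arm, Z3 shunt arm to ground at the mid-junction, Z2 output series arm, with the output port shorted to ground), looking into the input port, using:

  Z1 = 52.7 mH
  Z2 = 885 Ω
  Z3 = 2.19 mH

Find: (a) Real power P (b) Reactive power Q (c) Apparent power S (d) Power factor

Step 1 — Angular frequency: ω = 2π·f = 2π·5500 = 3.456e+04 rad/s.
Step 2 — Component impedances:
  Z1: Z = jωL = j·3.456e+04·0.0527 = 0 + j1821 Ω
  Z2: Z = R = 885 Ω
  Z3: Z = jωL = j·3.456e+04·0.00219 = 0 + j75.68 Ω
Step 3 — With the output port shorted to ground, the output series arm Z2 runs from the junction to ground; the shunt arm Z3 also runs from the junction to ground. They appear in parallel: Z3 || Z2 = 6.425 + j75.13 Ω.
Step 4 — Series with input arm Z1: Z_in = Z1 + (Z3 || Z2) = 6.425 + j1896 Ω = 1896∠89.8° Ω.
Step 5 — Source phasor: V = 48∠42.8° V = 35.22 + j32.61 V.
Step 6 — Current: I = V / Z = 0.01726 - j0.01851 A = 0.02531∠-47.0° A.
Step 7 — Complex power: S = V·I* = 0.004116 + j1.215 VA.
Step 8 — Real power: P = Re(S) = 0.004116 W.
Step 9 — Reactive power: Q = Im(S) = 1.215 VAR.
Step 10 — Apparent power: |S| = 1.215 VA.
Step 11 — Power factor: PF = P/|S| = 0.003388 (lagging).

(a) P = 0.004116 W  (b) Q = 1.215 VAR  (c) S = 1.215 VA  (d) PF = 0.003388 (lagging)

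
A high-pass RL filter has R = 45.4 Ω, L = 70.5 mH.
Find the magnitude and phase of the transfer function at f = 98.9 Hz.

Step 1 — Angular frequency: ω = 2π·98.9 = 621.4 rad/s.
Step 2 — Transfer function: H(jω) = jωL/(R + jωL).
Step 3 — Numerator jωL = j·43.81; denominator R + jωL = 45.4 + j43.81.
Step 4 — H = 0.4822 + j0.4997.
Step 5 — Magnitude: |H| = 0.6944 (-3.2 dB); phase: φ = 46.0°.

|H| = 0.6944 (-3.2 dB), φ = 46.0°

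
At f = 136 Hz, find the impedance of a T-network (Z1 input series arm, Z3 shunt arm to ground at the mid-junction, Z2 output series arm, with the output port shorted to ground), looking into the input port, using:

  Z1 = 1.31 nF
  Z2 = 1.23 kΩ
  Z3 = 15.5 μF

Step 1 — Angular frequency: ω = 2π·f = 2π·136 = 854.5 rad/s.
Step 2 — Component impedances:
  Z1: Z = 1/(jωC) = -j/(ω·C) = 0 - j8.933e+05 Ω
  Z2: Z = R = 1230 Ω
  Z3: Z = 1/(jωC) = -j/(ω·C) = 0 - j75.5 Ω
Step 3 — With the output port shorted to ground, the output series arm Z2 runs from the junction to ground; the shunt arm Z3 also runs from the junction to ground. They appear in parallel: Z3 || Z2 = 4.617 - j75.22 Ω.
Step 4 — Series with input arm Z1: Z_in = Z1 + (Z3 || Z2) = 4.617 - j8.934e+05 Ω = 8.934e+05∠-90.0° Ω.

Z = 4.617 - j8.934e+05 Ω = 8.934e+05∠-90.0° Ω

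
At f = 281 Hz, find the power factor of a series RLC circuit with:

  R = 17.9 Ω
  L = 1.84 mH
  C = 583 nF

Step 1 — Angular frequency: ω = 2π·f = 2π·281 = 1766 rad/s.
Step 2 — Component impedances:
  R: Z = R = 17.9 Ω
  L: Z = jωL = j·1766·0.00184 = 0 + j3.249 Ω
  C: Z = 1/(jωC) = -j/(ω·C) = 0 - j971.5 Ω
Step 3 — Series combination: Z_total = R + L + C = 17.9 - j968.3 Ω = 968.4∠-88.9° Ω.
Step 4 — Power factor: PF = cos(φ) = Re(Z)/|Z| = 17.9/968.4 = 0.01848.
Step 5 — Type: Im(Z) = -968.3 ⇒ leading (phase φ = -88.9°).

PF = 0.01848 (leading, φ = -88.9°)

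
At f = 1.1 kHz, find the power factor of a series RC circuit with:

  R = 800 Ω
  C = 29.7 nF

Step 1 — Angular frequency: ω = 2π·f = 2π·1100 = 6912 rad/s.
Step 2 — Component impedances:
  R: Z = R = 800 Ω
  C: Z = 1/(jωC) = -j/(ω·C) = 0 - j4872 Ω
Step 3 — Series combination: Z_total = R + C = 800 - j4872 Ω = 4937∠-80.7° Ω.
Step 4 — Power factor: PF = cos(φ) = Re(Z)/|Z| = 800/4937 = 0.162.
Step 5 — Type: Im(Z) = -4872 ⇒ leading (phase φ = -80.7°).

PF = 0.162 (leading, φ = -80.7°)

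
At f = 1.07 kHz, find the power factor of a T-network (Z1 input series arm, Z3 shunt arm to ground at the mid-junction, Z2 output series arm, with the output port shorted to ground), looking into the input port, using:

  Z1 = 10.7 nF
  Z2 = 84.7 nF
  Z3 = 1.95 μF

Step 1 — Angular frequency: ω = 2π·f = 2π·1070 = 6723 rad/s.
Step 2 — Component impedances:
  Z1: Z = 1/(jωC) = -j/(ω·C) = 0 - j1.39e+04 Ω
  Z2: Z = 1/(jωC) = -j/(ω·C) = 0 - j1756 Ω
  Z3: Z = 1/(jωC) = -j/(ω·C) = 0 - j76.28 Ω
Step 3 — With the output port shorted to ground, the output series arm Z2 runs from the junction to ground; the shunt arm Z3 also runs from the junction to ground. They appear in parallel: Z3 || Z2 = 0 - j73.1 Ω.
Step 4 — Series with input arm Z1: Z_in = Z1 + (Z3 || Z2) = 0 - j1.397e+04 Ω = 1.397e+04∠-90.0° Ω.
Step 5 — Power factor: PF = cos(φ) = Re(Z)/|Z| = 0/1.397e+04 = 0.
Step 6 — Type: Im(Z) = -1.397e+04 ⇒ leading (phase φ = -90.0°).

PF = 0 (leading, φ = -90.0°)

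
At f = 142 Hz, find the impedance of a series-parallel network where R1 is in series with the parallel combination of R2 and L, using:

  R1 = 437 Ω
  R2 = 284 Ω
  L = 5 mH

Step 1 — Angular frequency: ω = 2π·f = 2π·142 = 892.2 rad/s.
Step 2 — Component impedances:
  R1: Z = R = 437 Ω
  R2: Z = R = 284 Ω
  L: Z = jωL = j·892.2·0.005 = 0 + j4.461 Ω
Step 3 — Parallel branch: R2 || L = 1/(1/R2 + 1/L) = 0.07006 + j4.46 Ω.
Step 4 — Series with R1: Z_total = R1 + (R2 || L) = 437.1 + j4.46 Ω = 437.1∠0.6° Ω.

Z = 437.1 + j4.46 Ω = 437.1∠0.6° Ω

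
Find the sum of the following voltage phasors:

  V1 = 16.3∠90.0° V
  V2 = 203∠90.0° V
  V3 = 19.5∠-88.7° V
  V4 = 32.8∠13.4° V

Step 1 — Convert each phasor to rectangular form:
  V1 = 16.3·(cos(90.0°) + j·sin(90.0°)) = 0 + j16.3 V
  V2 = 203·(cos(90.0°) + j·sin(90.0°)) = 0 + j203 V
  V3 = 19.5·(cos(-88.7°) + j·sin(-88.7°)) = 0.4424 - j19.49 V
  V4 = 32.8·(cos(13.4°) + j·sin(13.4°)) = 31.91 + j7.601 V
Step 2 — Sum components: V_total = 32.35 + j207.4 V.
Step 3 — Convert to polar: |V_total| = 209.9 V, ∠V_total = 81.1°.

V_total = 209.9∠81.1° V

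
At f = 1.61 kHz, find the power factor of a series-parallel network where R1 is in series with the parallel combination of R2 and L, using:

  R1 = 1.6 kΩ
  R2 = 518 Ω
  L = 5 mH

Step 1 — Angular frequency: ω = 2π·f = 2π·1610 = 1.012e+04 rad/s.
Step 2 — Component impedances:
  R1: Z = R = 1600 Ω
  R2: Z = R = 518 Ω
  L: Z = jωL = j·1.012e+04·0.005 = 0 + j50.58 Ω
Step 3 — Parallel branch: R2 || L = 1/(1/R2 + 1/L) = 4.892 + j50.1 Ω.
Step 4 — Series with R1: Z_total = R1 + (R2 || L) = 1605 + j50.1 Ω = 1606∠1.8° Ω.
Step 5 — Power factor: PF = cos(φ) = Re(Z)/|Z| = 1604.9/1605.7 = 0.9995.
Step 6 — Type: Im(Z) = 50.1 ⇒ lagging (phase φ = 1.8°).

PF = 0.9995 (lagging, φ = 1.8°)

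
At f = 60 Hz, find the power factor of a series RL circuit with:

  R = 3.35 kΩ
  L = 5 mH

Step 1 — Angular frequency: ω = 2π·f = 2π·60 = 377 rad/s.
Step 2 — Component impedances:
  R: Z = R = 3350 Ω
  L: Z = jωL = j·377·0.005 = 0 + j1.885 Ω
Step 3 — Series combination: Z_total = R + L = 3350 + j1.885 Ω = 3350∠0.0° Ω.
Step 4 — Power factor: PF = cos(φ) = Re(Z)/|Z| = 3350/3350 = 1.
Step 5 — Type: Im(Z) = 1.885 ⇒ lagging (phase φ = 0.0°).

PF = 1 (lagging, φ = 0.0°)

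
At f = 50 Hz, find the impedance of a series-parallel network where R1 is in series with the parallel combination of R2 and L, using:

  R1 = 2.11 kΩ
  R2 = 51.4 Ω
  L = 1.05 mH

Step 1 — Angular frequency: ω = 2π·f = 2π·50 = 314.2 rad/s.
Step 2 — Component impedances:
  R1: Z = R = 2110 Ω
  R2: Z = R = 51.4 Ω
  L: Z = jωL = j·314.2·0.00105 = 0 + j0.3299 Ω
Step 3 — Parallel branch: R2 || L = 1/(1/R2 + 1/L) = 0.002117 + j0.3299 Ω.
Step 4 — Series with R1: Z_total = R1 + (R2 || L) = 2110 + j0.3299 Ω = 2110∠0.0° Ω.

Z = 2110 + j0.3299 Ω = 2110∠0.0° Ω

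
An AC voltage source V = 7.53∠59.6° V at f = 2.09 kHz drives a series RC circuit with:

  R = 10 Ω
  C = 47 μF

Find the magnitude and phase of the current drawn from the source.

Step 1 — Angular frequency: ω = 2π·f = 2π·2090 = 1.313e+04 rad/s.
Step 2 — Component impedances:
  R: Z = R = 10 Ω
  C: Z = 1/(jωC) = -j/(ω·C) = 0 - j1.62 Ω
Step 3 — Series combination: Z_total = R + C = 10 - j1.62 Ω = 10.13∠-9.2° Ω.
Step 4 — Source phasor: V = 7.53∠59.6° V = 3.81 + j6.495 V.
Step 5 — Ohm's law: I = V / Z_total = (3.81 + j6.495) / (10 - j1.62) = 0.2688 + j0.693 A.
Step 6 — Convert to polar: |I| = 0.7433 A, ∠I = 68.8°.

I = 0.7433∠68.8° A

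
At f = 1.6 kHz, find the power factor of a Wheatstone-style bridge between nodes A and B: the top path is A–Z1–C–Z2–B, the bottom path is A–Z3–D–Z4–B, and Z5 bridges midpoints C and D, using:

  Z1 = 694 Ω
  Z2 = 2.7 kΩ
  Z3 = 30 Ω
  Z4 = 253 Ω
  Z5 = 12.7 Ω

Step 1 — Angular frequency: ω = 2π·f = 2π·1600 = 1.005e+04 rad/s.
Step 2 — Component impedances:
  Z1: Z = R = 694 Ω
  Z2: Z = R = 2700 Ω
  Z3: Z = R = 30 Ω
  Z4: Z = R = 253 Ω
  Z5: Z = R = 12.7 Ω
Step 3 — Bridge requires nodal analysis (the Z5 bridge couples midpoints C and D, so the two paths cannot be reduced to a simple series/parallel combination). Setting node B to ground and injecting 1 A at node A, the 3-node admittance system at A, C, D solves to V_A = Z_AB = 260.1 Ω = 260.1∠0.0° Ω.
Step 4 — Power factor: PF = cos(φ) = Re(Z)/|Z| = 260.1/260.1 = 1.
Step 5 — Type: Im(Z) = 0 ⇒ unity (phase φ = 0.0°).

PF = 1 (unity, φ = 0.0°)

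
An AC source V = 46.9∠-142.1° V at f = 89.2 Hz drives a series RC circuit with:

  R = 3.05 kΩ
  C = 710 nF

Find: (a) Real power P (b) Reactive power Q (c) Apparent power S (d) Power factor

Step 1 — Angular frequency: ω = 2π·f = 2π·89.2 = 560.5 rad/s.
Step 2 — Component impedances:
  R: Z = R = 3050 Ω
  C: Z = 1/(jωC) = -j/(ω·C) = 0 - j2513 Ω
Step 3 — Series combination: Z_total = R + C = 3050 - j2513 Ω = 3952∠-39.5° Ω.
Step 4 — Source phasor: V = 46.9∠-142.1° V = -37.01 - j28.81 V.
Step 5 — Current: I = V / Z = -0.002592 - j0.01158 A = 0.01187∠-102.6° A.
Step 6 — Complex power: S = V·I* = 0.4296 - j0.3539 VA.
Step 7 — Real power: P = Re(S) = 0.4296 W.
Step 8 — Reactive power: Q = Im(S) = -0.3539 VAR.
Step 9 — Apparent power: |S| = 0.5566 VA.
Step 10 — Power factor: PF = P/|S| = 0.7718 (leading).

(a) P = 0.4296 W  (b) Q = -0.3539 VAR  (c) S = 0.5566 VA  (d) PF = 0.7718 (leading)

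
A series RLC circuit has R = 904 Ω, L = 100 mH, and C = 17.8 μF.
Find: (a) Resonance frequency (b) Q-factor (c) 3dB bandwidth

Step 1 — Resonance: ω₀ = 1/√(LC) = 1/√(0.1·1.78e-05) = 749.5 rad/s.
Step 2 — f₀ = ω₀/(2π) = 119.3 Hz.
Step 3 — Series Q: Q = ω₀L/R = 749.5·0.1/904 = 0.08291.
Step 4 — Bandwidth: Δω = ω₀/Q = 9040 rad/s; BW = Δω/(2π) = 1439 Hz.

(a) f₀ = 119.3 Hz  (b) Q = 0.08291  (c) BW = 1439 Hz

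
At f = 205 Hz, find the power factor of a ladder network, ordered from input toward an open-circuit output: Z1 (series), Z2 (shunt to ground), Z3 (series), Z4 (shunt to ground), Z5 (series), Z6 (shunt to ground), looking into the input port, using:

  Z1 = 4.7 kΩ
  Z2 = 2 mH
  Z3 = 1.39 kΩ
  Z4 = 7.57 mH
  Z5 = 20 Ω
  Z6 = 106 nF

Step 1 — Angular frequency: ω = 2π·f = 2π·205 = 1288 rad/s.
Step 2 — Component impedances:
  Z1: Z = R = 4700 Ω
  Z2: Z = jωL = j·1288·0.002 = 0 + j2.576 Ω
  Z3: Z = R = 1390 Ω
  Z4: Z = jωL = j·1288·0.00757 = 0 + j9.751 Ω
  Z5: Z = R = 20 Ω
  Z6: Z = 1/(jωC) = -j/(ω·C) = 0 - j7324 Ω
Step 3 — Ladder network (open output): work backward from the far end, alternating series and parallel combinations. Z_in = 4700 + j2.576 Ω = 4700∠0.0° Ω.
Step 4 — Power factor: PF = cos(φ) = Re(Z)/|Z| = 4700/4700 = 1.
Step 5 — Type: Im(Z) = 2.576 ⇒ lagging (phase φ = 0.0°).

PF = 1 (lagging, φ = 0.0°)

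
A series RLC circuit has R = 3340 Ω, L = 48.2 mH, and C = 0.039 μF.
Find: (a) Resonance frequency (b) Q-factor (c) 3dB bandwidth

Step 1 — Resonance condition Im(Z)=0 gives ω₀ = 1/√(LC).
Step 2 — ω₀ = 1/√(0.0482·3.9e-08) = 2.306e+04 rad/s.
Step 3 — f₀ = ω₀/(2π) = 3671 Hz.
Step 4 — Series Q: Q = ω₀L/R = 2.306e+04·0.0482/3340 = 0.3328.
Step 5 — 3dB bandwidth: Δω = ω₀/Q = 6.929e+04 rad/s; BW = Δω/(2π) = 1.103e+04 Hz.

(a) f₀ = 3671 Hz  (b) Q = 0.3328  (c) BW = 1.103e+04 Hz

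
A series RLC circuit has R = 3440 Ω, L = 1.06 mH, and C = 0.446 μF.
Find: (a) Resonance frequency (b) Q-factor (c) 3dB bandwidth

Step 1 — Resonance condition Im(Z)=0 gives ω₀ = 1/√(LC).
Step 2 — ω₀ = 1/√(0.00106·4.46e-07) = 4.599e+04 rad/s.
Step 3 — f₀ = ω₀/(2π) = 7320 Hz.
Step 4 — Series Q: Q = ω₀L/R = 4.599e+04·0.00106/3440 = 0.01417.
Step 5 — 3dB bandwidth: Δω = ω₀/Q = 3.245e+06 rad/s; BW = Δω/(2π) = 5.165e+05 Hz.

(a) f₀ = 7320 Hz  (b) Q = 0.01417  (c) BW = 5.165e+05 Hz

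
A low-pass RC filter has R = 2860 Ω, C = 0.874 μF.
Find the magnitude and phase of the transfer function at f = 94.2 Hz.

Step 1 — Angular frequency: ω = 2π·94.2 = 591.9 rad/s.
Step 2 — Transfer function: H(jω) = 1/(1 + jωRC).
Step 3 — Denominator: 1 + jωRC = 1 + j·591.9·2860·8.74e-07 = 1 + j1.479.
Step 4 — H = 0.3136 - j0.464.
Step 5 — Magnitude: |H| = 0.56 (-5.0 dB); phase: φ = -55.9°.

|H| = 0.56 (-5.0 dB), φ = -55.9°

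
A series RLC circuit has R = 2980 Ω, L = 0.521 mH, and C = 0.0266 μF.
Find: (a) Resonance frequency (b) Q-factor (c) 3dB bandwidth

Step 1 — Resonance: ω₀ = 1/√(LC) = 1/√(0.000521·2.66e-08) = 2.686e+05 rad/s.
Step 2 — f₀ = ω₀/(2π) = 4.275e+04 Hz.
Step 3 — Series Q: Q = ω₀L/R = 2.686e+05·0.000521/2980 = 0.04696.
Step 4 — Bandwidth: Δω = ω₀/Q = 5.72e+06 rad/s; BW = Δω/(2π) = 9.103e+05 Hz.

(a) f₀ = 4.275e+04 Hz  (b) Q = 0.04696  (c) BW = 9.103e+05 Hz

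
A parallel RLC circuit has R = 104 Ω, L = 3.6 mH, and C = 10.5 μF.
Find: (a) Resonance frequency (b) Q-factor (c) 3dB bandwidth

Step 1 — Resonance: ω₀ = 1/√(LC) = 1/√(0.0036·1.05e-05) = 5143 rad/s.
Step 2 — f₀ = ω₀/(2π) = 818.6 Hz.
Step 3 — Parallel Q: Q = R/(ω₀L) = 104/(5143·0.0036) = 5.617.
Step 4 — Bandwidth: Δω = ω₀/Q = 915.8 rad/s; BW = Δω/(2π) = 145.7 Hz.

(a) f₀ = 818.6 Hz  (b) Q = 5.617  (c) BW = 145.7 Hz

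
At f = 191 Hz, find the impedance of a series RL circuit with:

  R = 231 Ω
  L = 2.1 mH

Step 1 — Angular frequency: ω = 2π·f = 2π·191 = 1200 rad/s.
Step 2 — Component impedances:
  R: Z = R = 231 Ω
  L: Z = jωL = j·1200·0.0021 = 0 + j2.52 Ω
Step 3 — Series combination: Z_total = R + L = 231 + j2.52 Ω = 231∠0.6° Ω.

Z = 231 + j2.52 Ω = 231∠0.6° Ω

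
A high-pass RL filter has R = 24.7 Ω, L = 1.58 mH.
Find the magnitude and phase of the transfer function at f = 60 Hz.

Step 1 — Angular frequency: ω = 2π·60 = 377 rad/s.
Step 2 — Transfer function: H(jω) = jωL/(R + jωL).
Step 3 — Numerator jωL = j·0.5956; denominator R + jωL = 24.7 + j0.5956.
Step 4 — H = 0.0005812 + j0.0241.
Step 5 — Magnitude: |H| = 0.02411 (-32.4 dB); phase: φ = 88.6°.

|H| = 0.02411 (-32.4 dB), φ = 88.6°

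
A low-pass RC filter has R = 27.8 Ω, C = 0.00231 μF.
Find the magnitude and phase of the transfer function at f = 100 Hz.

Step 1 — Angular frequency: ω = 2π·100 = 628.3 rad/s.
Step 2 — Transfer function: H(jω) = 1/(1 + jωRC).
Step 3 — Denominator: 1 + jωRC = 1 + j·628.3·27.8·2.31e-09 = 1 + j4.035e-05.
Step 4 — H = 1 - j4.035e-05.
Step 5 — Magnitude: |H| = 1 (-0.0 dB); phase: φ = -0.0°.

|H| = 1 (-0.0 dB), φ = -0.0°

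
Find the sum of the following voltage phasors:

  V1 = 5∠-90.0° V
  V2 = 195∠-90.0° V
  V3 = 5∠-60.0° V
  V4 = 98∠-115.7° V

Step 1 — Convert each phasor to rectangular form:
  V1 = 5·(cos(-90.0°) + j·sin(-90.0°)) = 0 - j5 V
  V2 = 195·(cos(-90.0°) + j·sin(-90.0°)) = 0 - j195 V
  V3 = 5·(cos(-60.0°) + j·sin(-60.0°)) = 2.5 - j4.33 V
  V4 = 98·(cos(-115.7°) + j·sin(-115.7°)) = -42.5 - j88.31 V
Step 2 — Sum components: V_total = -40 - j292.6 V.
Step 3 — Convert to polar: |V_total| = 295.4 V, ∠V_total = -97.8°.

V_total = 295.4∠-97.8° V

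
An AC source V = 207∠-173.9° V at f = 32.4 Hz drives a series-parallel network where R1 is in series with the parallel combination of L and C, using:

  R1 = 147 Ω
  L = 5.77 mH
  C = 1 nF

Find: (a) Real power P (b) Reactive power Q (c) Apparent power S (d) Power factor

Step 1 — Angular frequency: ω = 2π·f = 2π·32.4 = 203.6 rad/s.
Step 2 — Component impedances:
  R1: Z = R = 147 Ω
  L: Z = jωL = j·203.6·0.00577 = 0 + j1.175 Ω
  C: Z = 1/(jωC) = -j/(ω·C) = 0 - j4.912e+06 Ω
Step 3 — Parallel branch: L || C = 1/(1/L + 1/C) = 0 + j1.175 Ω.
Step 4 — Series with R1: Z_total = R1 + (L || C) = 147 + j1.175 Ω = 147∠0.5° Ω.
Step 5 — Source phasor: V = 207∠-173.9° V = -205.8 - j22 V.
Step 6 — Current: I = V / Z = -1.401 - j0.1384 A = 1.408∠-174.4° A.
Step 7 — Complex power: S = V·I* = 291.5 + j2.329 VA.
Step 8 — Real power: P = Re(S) = 291.5 W.
Step 9 — Reactive power: Q = Im(S) = 2.329 VAR.
Step 10 — Apparent power: |S| = 291.5 VA.
Step 11 — Power factor: PF = P/|S| = 1 (lagging).

(a) P = 291.5 W  (b) Q = 2.329 VAR  (c) S = 291.5 VA  (d) PF = 1 (lagging)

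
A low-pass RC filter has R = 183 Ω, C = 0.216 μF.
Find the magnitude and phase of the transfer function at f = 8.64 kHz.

Step 1 — Angular frequency: ω = 2π·8640 = 5.429e+04 rad/s.
Step 2 — Transfer function: H(jω) = 1/(1 + jωRC).
Step 3 — Denominator: 1 + jωRC = 1 + j·5.429e+04·183·2.16e-07 = 1 + j2.146.
Step 4 — H = 0.1784 - j0.3829.
Step 5 — Magnitude: |H| = 0.4224 (-7.5 dB); phase: φ = -65.0°.

|H| = 0.4224 (-7.5 dB), φ = -65.0°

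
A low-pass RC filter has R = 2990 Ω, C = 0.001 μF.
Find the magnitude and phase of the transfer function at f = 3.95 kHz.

Step 1 — Angular frequency: ω = 2π·3950 = 2.482e+04 rad/s.
Step 2 — Transfer function: H(jω) = 1/(1 + jωRC).
Step 3 — Denominator: 1 + jωRC = 1 + j·2.482e+04·2990·1e-09 = 1 + j0.07421.
Step 4 — H = 0.9945 - j0.0738.
Step 5 — Magnitude: |H| = 0.9973 (-0.0 dB); phase: φ = -4.2°.

|H| = 0.9973 (-0.0 dB), φ = -4.2°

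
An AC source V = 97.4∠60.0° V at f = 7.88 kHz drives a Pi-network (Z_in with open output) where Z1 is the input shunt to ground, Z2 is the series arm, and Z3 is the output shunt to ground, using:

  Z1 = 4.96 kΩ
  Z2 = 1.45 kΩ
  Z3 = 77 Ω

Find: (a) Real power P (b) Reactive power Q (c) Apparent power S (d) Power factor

Step 1 — Angular frequency: ω = 2π·f = 2π·7880 = 4.951e+04 rad/s.
Step 2 — Component impedances:
  Z1: Z = R = 4960 Ω
  Z2: Z = R = 1450 Ω
  Z3: Z = R = 77 Ω
Step 3 — With open output, the series arm Z2 and the output shunt Z3 appear in series to ground: Z2 + Z3 = 1527 Ω.
Step 4 — Parallel with input shunt Z1: Z_in = Z1 || (Z2 + Z3) = 1168 Ω = 1168∠0.0° Ω.
Step 5 — Source phasor: V = 97.4∠60.0° V = 48.7 + j84.35 V.
Step 6 — Current: I = V / Z = 0.04171 + j0.07225 A = 0.08342∠60.0° A.
Step 7 — Complex power: S = V·I* = 8.125 VA.
Step 8 — Real power: P = Re(S) = 8.125 W.
Step 9 — Reactive power: Q = Im(S) = 0 VAR.
Step 10 — Apparent power: |S| = 8.125 VA.
Step 11 — Power factor: PF = P/|S| = 1 (unity).

(a) P = 8.125 W  (b) Q = 0 VAR  (c) S = 8.125 VA  (d) PF = 1 (unity)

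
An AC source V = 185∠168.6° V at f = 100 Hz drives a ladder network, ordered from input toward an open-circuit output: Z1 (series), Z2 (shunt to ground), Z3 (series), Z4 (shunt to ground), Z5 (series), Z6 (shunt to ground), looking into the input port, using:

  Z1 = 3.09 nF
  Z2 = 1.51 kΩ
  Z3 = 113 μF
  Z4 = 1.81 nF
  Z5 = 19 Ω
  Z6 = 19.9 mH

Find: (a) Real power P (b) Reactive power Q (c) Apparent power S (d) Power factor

Step 1 — Angular frequency: ω = 2π·f = 2π·100 = 628.3 rad/s.
Step 2 — Component impedances:
  Z1: Z = 1/(jωC) = -j/(ω·C) = 0 - j5.151e+05 Ω
  Z2: Z = R = 1510 Ω
  Z3: Z = 1/(jωC) = -j/(ω·C) = 0 - j14.08 Ω
  Z4: Z = 1/(jωC) = -j/(ω·C) = 0 - j8.793e+05 Ω
  Z5: Z = R = 19 Ω
  Z6: Z = jωL = j·628.3·0.0199 = 0 + j12.5 Ω
Step 3 — Ladder network (open output): work backward from the far end, alternating series and parallel combinations. Z_in = 18.77 - j5.151e+05 Ω = 5.151e+05∠-90.0° Ω.
Step 4 — Source phasor: V = 185∠168.6° V = -181.4 + j36.57 V.
Step 5 — Current: I = V / Z = -7.101e-05 - j0.0003521 A = 0.0003592∠-101.4° A.
Step 6 — Complex power: S = V·I* = 2.421e-06 - j0.06645 VA.
Step 7 — Real power: P = Re(S) = 2.421e-06 W.
Step 8 — Reactive power: Q = Im(S) = -0.06645 VAR.
Step 9 — Apparent power: |S| = 0.06645 VA.
Step 10 — Power factor: PF = P/|S| = 3.643e-05 (leading).

(a) P = 2.421e-06 W  (b) Q = -0.06645 VAR  (c) S = 0.06645 VA  (d) PF = 3.643e-05 (leading)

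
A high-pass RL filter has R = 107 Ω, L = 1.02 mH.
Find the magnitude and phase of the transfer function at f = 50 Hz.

Step 1 — Angular frequency: ω = 2π·50 = 314.2 rad/s.
Step 2 — Transfer function: H(jω) = jωL/(R + jωL).
Step 3 — Numerator jωL = j·0.3204; denominator R + jωL = 107 + j0.3204.
Step 4 — H = 8.969e-06 + j0.002995.
Step 5 — Magnitude: |H| = 0.002995 (-50.5 dB); phase: φ = 89.8°.

|H| = 0.002995 (-50.5 dB), φ = 89.8°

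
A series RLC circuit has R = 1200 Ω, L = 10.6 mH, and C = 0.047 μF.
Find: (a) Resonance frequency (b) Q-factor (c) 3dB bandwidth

Step 1 — Resonance condition Im(Z)=0 gives ω₀ = 1/√(LC).
Step 2 — ω₀ = 1/√(0.0106·4.7e-08) = 4.48e+04 rad/s.
Step 3 — f₀ = ω₀/(2π) = 7130 Hz.
Step 4 — Series Q: Q = ω₀L/R = 4.48e+04·0.0106/1200 = 0.3958.
Step 5 — 3dB bandwidth: Δω = ω₀/Q = 1.132e+05 rad/s; BW = Δω/(2π) = 1.802e+04 Hz.

(a) f₀ = 7130 Hz  (b) Q = 0.3958  (c) BW = 1.802e+04 Hz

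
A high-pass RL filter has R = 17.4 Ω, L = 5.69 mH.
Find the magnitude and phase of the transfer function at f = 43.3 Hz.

Step 1 — Angular frequency: ω = 2π·43.3 = 272.1 rad/s.
Step 2 — Transfer function: H(jω) = jωL/(R + jωL).
Step 3 — Numerator jωL = j·1.548; denominator R + jωL = 17.4 + j1.548.
Step 4 — H = 0.007853 + j0.08827.
Step 5 — Magnitude: |H| = 0.08862 (-21.0 dB); phase: φ = 84.9°.

|H| = 0.08862 (-21.0 dB), φ = 84.9°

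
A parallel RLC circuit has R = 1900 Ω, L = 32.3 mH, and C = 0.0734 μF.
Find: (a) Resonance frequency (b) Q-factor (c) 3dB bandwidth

Step 1 — Resonance: ω₀ = 1/√(LC) = 1/√(0.0323·7.34e-08) = 2.054e+04 rad/s.
Step 2 — f₀ = ω₀/(2π) = 3269 Hz.
Step 3 — Parallel Q: Q = R/(ω₀L) = 1900/(2.054e+04·0.0323) = 2.864.
Step 4 — Bandwidth: Δω = ω₀/Q = 7171 rad/s; BW = Δω/(2π) = 1141 Hz.

(a) f₀ = 3269 Hz  (b) Q = 2.864  (c) BW = 1141 Hz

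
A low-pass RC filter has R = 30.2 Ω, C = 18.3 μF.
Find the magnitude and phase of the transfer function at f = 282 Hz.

Step 1 — Angular frequency: ω = 2π·282 = 1772 rad/s.
Step 2 — Transfer function: H(jω) = 1/(1 + jωRC).
Step 3 — Denominator: 1 + jωRC = 1 + j·1772·30.2·1.83e-05 = 1 + j0.9792.
Step 4 — H = 0.5105 - j0.4999.
Step 5 — Magnitude: |H| = 0.7145 (-2.9 dB); phase: φ = -44.4°.

|H| = 0.7145 (-2.9 dB), φ = -44.4°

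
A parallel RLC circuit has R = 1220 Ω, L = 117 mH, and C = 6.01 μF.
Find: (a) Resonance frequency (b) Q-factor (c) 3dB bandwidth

Step 1 — Resonance: ω₀ = 1/√(LC) = 1/√(0.117·6.01e-06) = 1193 rad/s.
Step 2 — f₀ = ω₀/(2π) = 189.8 Hz.
Step 3 — Parallel Q: Q = R/(ω₀L) = 1220/(1193·0.117) = 8.744.
Step 4 — Bandwidth: Δω = ω₀/Q = 136.4 rad/s; BW = Δω/(2π) = 21.71 Hz.

(a) f₀ = 189.8 Hz  (b) Q = 8.744  (c) BW = 21.71 Hz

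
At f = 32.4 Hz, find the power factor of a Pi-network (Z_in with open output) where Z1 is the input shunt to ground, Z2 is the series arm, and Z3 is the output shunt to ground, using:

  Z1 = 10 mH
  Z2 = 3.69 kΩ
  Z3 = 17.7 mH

Step 1 — Angular frequency: ω = 2π·f = 2π·32.4 = 203.6 rad/s.
Step 2 — Component impedances:
  Z1: Z = jωL = j·203.6·0.01 = 0 + j2.036 Ω
  Z2: Z = R = 3690 Ω
  Z3: Z = jωL = j·203.6·0.0177 = 0 + j3.603 Ω
Step 3 — With open output, the series arm Z2 and the output shunt Z3 appear in series to ground: Z2 + Z3 = 3690 + j3.603 Ω.
Step 4 — Parallel with input shunt Z1: Z_in = Z1 || (Z2 + Z3) = 0.001123 + j2.036 Ω = 2.036∠90.0° Ω.
Step 5 — Power factor: PF = cos(φ) = Re(Z)/|Z| = 0.0011231/2.0358 = 0.0005517.
Step 6 — Type: Im(Z) = 2.036 ⇒ lagging (phase φ = 90.0°).

PF = 0.0005517 (lagging, φ = 90.0°)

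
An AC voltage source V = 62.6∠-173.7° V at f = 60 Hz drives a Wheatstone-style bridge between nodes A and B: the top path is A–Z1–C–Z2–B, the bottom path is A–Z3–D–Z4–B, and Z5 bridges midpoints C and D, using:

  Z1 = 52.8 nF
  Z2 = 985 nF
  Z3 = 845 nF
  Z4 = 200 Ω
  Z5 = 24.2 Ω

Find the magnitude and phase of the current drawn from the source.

Step 1 — Angular frequency: ω = 2π·f = 2π·60 = 377 rad/s.
Step 2 — Component impedances:
  Z1: Z = 1/(jωC) = -j/(ω·C) = 0 - j5.024e+04 Ω
  Z2: Z = 1/(jωC) = -j/(ω·C) = 0 - j2693 Ω
  Z3: Z = 1/(jωC) = -j/(ω·C) = 0 - j3139 Ω
  Z4: Z = R = 200 Ω
  Z5: Z = R = 24.2 Ω
Step 3 — Bridge requires nodal analysis (the Z5 bridge couples midpoints C and D, so the two paths cannot be reduced to a simple series/parallel combination). Setting node B to ground and injecting 1 A at node A, the 3-node admittance system at A, C, D solves to V_A = Z_AB = 198.8 - j2969 Ω = 2976∠-86.2° Ω.
Step 4 — Source phasor: V = 62.6∠-173.7° V = -62.22 - j6.869 V.
Step 5 — Ohm's law: I = V / Z_total = (-62.22 - j6.869) / (198.8 - j2969) = 0.0009062 - j0.02101 A.
Step 6 — Convert to polar: |I| = 0.02103 A, ∠I = -87.5°.

I = 0.02103∠-87.5° A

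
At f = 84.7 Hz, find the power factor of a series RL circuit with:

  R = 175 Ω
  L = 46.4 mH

Step 1 — Angular frequency: ω = 2π·f = 2π·84.7 = 532.2 rad/s.
Step 2 — Component impedances:
  R: Z = R = 175 Ω
  L: Z = jωL = j·532.2·0.0464 = 0 + j24.69 Ω
Step 3 — Series combination: Z_total = R + L = 175 + j24.69 Ω = 176.7∠8.0° Ω.
Step 4 — Power factor: PF = cos(φ) = Re(Z)/|Z| = 175/176.73 = 0.9902.
Step 5 — Type: Im(Z) = 24.69 ⇒ lagging (phase φ = 8.0°).

PF = 0.9902 (lagging, φ = 8.0°)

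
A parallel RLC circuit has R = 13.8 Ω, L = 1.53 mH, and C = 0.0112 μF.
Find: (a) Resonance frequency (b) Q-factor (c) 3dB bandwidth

Step 1 — Resonance: ω₀ = 1/√(LC) = 1/√(0.00153·1.12e-08) = 2.416e+05 rad/s.
Step 2 — f₀ = ω₀/(2π) = 3.845e+04 Hz.
Step 3 — Parallel Q: Q = R/(ω₀L) = 13.8/(2.416e+05·0.00153) = 0.03734.
Step 4 — Bandwidth: Δω = ω₀/Q = 6.47e+06 rad/s; BW = Δω/(2π) = 1.03e+06 Hz.

(a) f₀ = 3.845e+04 Hz  (b) Q = 0.03734  (c) BW = 1.03e+06 Hz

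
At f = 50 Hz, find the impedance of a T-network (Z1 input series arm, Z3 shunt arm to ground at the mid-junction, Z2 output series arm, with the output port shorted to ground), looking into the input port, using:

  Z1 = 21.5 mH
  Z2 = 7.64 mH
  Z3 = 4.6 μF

Step 1 — Angular frequency: ω = 2π·f = 2π·50 = 314.2 rad/s.
Step 2 — Component impedances:
  Z1: Z = jωL = j·314.2·0.0215 = 0 + j6.754 Ω
  Z2: Z = jωL = j·314.2·0.00764 = 0 + j2.4 Ω
  Z3: Z = 1/(jωC) = -j/(ω·C) = 0 - j692 Ω
Step 3 — With the output port shorted to ground, the output series arm Z2 runs from the junction to ground; the shunt arm Z3 also runs from the junction to ground. They appear in parallel: Z3 || Z2 = 0 + j2.409 Ω.
Step 4 — Series with input arm Z1: Z_in = Z1 + (Z3 || Z2) = 0 + j9.163 Ω = 9.163∠90.0° Ω.

Z = 0 + j9.163 Ω = 9.163∠90.0° Ω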